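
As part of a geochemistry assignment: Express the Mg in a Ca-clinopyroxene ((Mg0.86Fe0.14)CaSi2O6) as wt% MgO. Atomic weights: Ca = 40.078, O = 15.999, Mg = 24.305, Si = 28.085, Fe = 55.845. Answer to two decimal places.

Molar mass of (Mg0.86Fe0.14)CaSi2O6 = 0.86·24.305 + 0.14·55.845 + 1·40.078 + 2·28.085 + 6·15.999 = 220.963 g/mol.
Each formula unit contains 0.86 Mg, equivalent to 0.86/1 = 0.8600 mol MgO.
M(MgO) = 1×24.305 + 1×15.999 = 40.304 g/mol.
Mass of MgO per formula unit = 0.8600 × 40.304 = 34.661 g.
MgO wt% = 34.661 / 220.963 × 100 = 15.69%.

15.69 wt%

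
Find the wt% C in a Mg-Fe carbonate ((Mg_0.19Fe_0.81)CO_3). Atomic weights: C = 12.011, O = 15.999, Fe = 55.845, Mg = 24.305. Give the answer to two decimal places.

10.93 mass %

Formula mass = 0.19·24.305 + 0.81·55.845 + 1·12.011 + 3·15.999 = 109.860 g/mol, of which 12.011 g is C.
So C makes up 12.011/109.860 = 0.1093 of the mass, i.e. 10.93%.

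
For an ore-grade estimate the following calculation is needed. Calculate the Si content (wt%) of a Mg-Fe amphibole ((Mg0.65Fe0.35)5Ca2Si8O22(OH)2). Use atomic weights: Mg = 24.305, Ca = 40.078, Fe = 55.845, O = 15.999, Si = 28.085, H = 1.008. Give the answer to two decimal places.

Molar mass of (Mg0.65Fe0.35)5Ca2Si8O22(OH)2: 3.25·24.305 + 1.75·55.845 + 2·40.078 + 8·28.085 + 24·15.999 + 2·1.008 = 867.548 g/mol.
Mass of Si per formula unit: 8 × 28.085 = 224.680 g.
Weight fraction Si = 224.680 / 867.548 = 0.2590.

25.90 wt%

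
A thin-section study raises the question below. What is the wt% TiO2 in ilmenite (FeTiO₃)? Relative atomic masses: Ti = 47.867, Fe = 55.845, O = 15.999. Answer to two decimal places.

52.64 wt%

Molar mass of FeTiO₃ = 1·55.845 + 1·47.867 + 3·15.999 = 151.709 g/mol.
Each formula unit contains 1 Ti, equivalent to 1/1 = 1.0000 mol TiO2.
M(TiO2) = 1×47.867 + 2×15.999 = 79.865 g/mol.
Mass of TiO2 per formula unit = 1.0000 × 79.865 = 79.865 g.
TiO2 wt% = 79.865 / 151.709 × 100 = 52.64%.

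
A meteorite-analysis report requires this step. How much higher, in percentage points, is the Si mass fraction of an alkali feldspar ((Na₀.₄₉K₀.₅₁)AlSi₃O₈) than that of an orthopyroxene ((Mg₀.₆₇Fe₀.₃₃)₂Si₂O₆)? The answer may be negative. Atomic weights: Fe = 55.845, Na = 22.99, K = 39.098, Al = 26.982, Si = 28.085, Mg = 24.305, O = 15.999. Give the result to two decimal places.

First mineral: 84.255 g Si in 270.434 g formula = 31.16 wt% Si.
Second mineral: 56.170 g Si in 221.590 g formula = 25.35 wt% Si.
31.16% − 25.35% gives a difference of 5.81 percentage points.

5.81 percentage points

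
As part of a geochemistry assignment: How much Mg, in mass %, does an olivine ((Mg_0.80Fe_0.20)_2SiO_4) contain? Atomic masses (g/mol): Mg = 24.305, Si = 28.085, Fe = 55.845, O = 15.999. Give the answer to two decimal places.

M((Mg_0.80Fe_0.20)_2SiO_4) = 153.307 g/mol.
Mg contributes 1.60 × 24.305 = 38.888 g per mole.
38.888/153.307 = 0.2537 → 25.37%.

25.37 mass %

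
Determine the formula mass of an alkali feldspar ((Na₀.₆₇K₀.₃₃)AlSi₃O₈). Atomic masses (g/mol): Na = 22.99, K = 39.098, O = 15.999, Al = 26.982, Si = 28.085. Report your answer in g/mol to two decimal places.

M = 0.67*22.99 + 0.33*39.098 + 1*26.982 + 3*28.085 + 8*15.999

267.53 g/mol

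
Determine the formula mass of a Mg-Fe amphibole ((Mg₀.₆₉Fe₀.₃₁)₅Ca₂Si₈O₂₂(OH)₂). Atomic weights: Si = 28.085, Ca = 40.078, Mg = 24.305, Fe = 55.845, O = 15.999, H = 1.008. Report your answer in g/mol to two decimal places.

The formula mass is the sum 3.45×24.305 + 1.55×55.845 + 2×40.078 + 8×28.085 + 24×15.999 + 2×1.008.

861.24 g/mol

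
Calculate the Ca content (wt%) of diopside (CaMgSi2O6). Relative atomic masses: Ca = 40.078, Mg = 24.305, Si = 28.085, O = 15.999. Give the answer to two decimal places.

M(CaMgSi2O6) = 216.547 g/mol.
Ca contributes 1 × 40.078 = 40.078 g per mole.
40.078/216.547 = 0.1851 → 18.51%.

18.51 wt%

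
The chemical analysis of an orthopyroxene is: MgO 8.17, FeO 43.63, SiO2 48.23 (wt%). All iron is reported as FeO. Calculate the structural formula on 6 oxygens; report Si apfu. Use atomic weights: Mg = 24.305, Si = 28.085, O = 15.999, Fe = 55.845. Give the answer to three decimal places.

1.994 Si apfu

MgO (M=40.304): mol = 0.20271; Mg = 0.20271, O = 0.20271.
FeO (M=71.844): mol = 0.60729; Fe = 0.60729, O = 0.60729.
SiO2 (M=60.083): mol = 0.80272; Si = 0.80272, O = 1.60544.
ΣO = 2.41544; factor = 6/ΣO = 2.48402.
Si apfu = 0.80272 × 2.48402 = 1.994.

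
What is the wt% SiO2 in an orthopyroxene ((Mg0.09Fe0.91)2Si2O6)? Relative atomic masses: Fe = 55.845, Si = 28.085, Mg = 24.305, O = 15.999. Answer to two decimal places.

M((Mg0.09Fe0.91)2Si2O6) = 258.177 g/mol; M(SiO2) = 60.083 g/mol.
Moles SiO2 per formula unit = 2 Si ÷ 1 = 2.0000.
SiO2 fraction = (2.0000 × 60.083) / 258.177 = 120.166/258.177 = 0.4654.

46.54 wt%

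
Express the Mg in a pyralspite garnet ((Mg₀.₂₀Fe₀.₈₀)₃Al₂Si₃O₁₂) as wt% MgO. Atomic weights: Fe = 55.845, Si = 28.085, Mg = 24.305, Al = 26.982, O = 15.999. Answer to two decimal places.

5.05 wt%

M((Mg₀.₂₀Fe₀.₈₀)₃Al₂Si₃O₁₂) = 478.818 g/mol; M(MgO) = 40.304 g/mol.
Moles MgO per formula unit = 0.60 Mg ÷ 1 = 0.6000.
MgO fraction = (0.6000 × 40.304) / 478.818 = 24.182/478.818 = 0.0505.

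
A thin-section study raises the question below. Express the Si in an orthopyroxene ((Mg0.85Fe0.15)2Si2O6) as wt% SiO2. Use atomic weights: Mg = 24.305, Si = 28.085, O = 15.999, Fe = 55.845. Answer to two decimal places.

57.16 wt%

Molar mass of (Mg0.85Fe0.15)2Si2O6 = 1.70*24.305 + 0.30*55.845 + 2*28.085 + 6*15.999 = 210.236 g/mol.
Each formula unit contains 2 Si, equivalent to 2/1 = 2.0000 mol SiO2.
M(SiO2) = 1×28.085 + 2×15.999 = 60.083 g/mol.
Mass of SiO2 per formula unit = 2.0000 × 60.083 = 120.166 g.
SiO2 wt% = 120.166 / 210.236 × 100 = 57.16%.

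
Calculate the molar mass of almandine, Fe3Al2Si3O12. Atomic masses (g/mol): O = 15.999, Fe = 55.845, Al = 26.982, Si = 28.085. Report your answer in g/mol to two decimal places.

497.74 g/mol

The formula mass is the sum 3(55.845) + 2(26.982) + 3(28.085) + 12(15.999).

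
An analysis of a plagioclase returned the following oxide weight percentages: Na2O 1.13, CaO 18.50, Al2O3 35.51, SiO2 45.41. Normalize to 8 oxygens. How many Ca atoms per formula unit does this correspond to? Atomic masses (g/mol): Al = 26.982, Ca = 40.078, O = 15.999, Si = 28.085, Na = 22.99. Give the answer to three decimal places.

0.909 Ca apfu

1.13 wt% Na2O ÷ 61.979 g/mol = 0.01823 mol, giving 0.03646 Na and 0.01823 O.
18.50 wt% CaO ÷ 56.077 g/mol = 0.32990 mol, giving 0.32990 Ca and 0.32990 O.
35.51 wt% Al2O3 ÷ 101.961 g/mol = 0.34827 mol, giving 0.69654 Al and 1.04481 O.
45.41 wt% SiO2 ÷ 60.083 g/mol = 0.75579 mol, giving 0.75579 Si and 1.51158 O.
Oxygen sums to 2.90452; scaling by 8/2.90452 = 2.75433 puts the formula on 8 O.
Ca: 0.32990 × 2.75433 = 0.909 atoms per formula unit.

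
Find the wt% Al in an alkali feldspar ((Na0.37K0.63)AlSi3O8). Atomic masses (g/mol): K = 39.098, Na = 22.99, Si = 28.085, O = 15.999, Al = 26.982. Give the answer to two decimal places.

9.91 weight percent

Formula mass = 0.37×22.99 + 0.63×39.098 + 1×26.982 + 3×28.085 + 8×15.999 = 272.367 g/mol, of which 26.982 g is Al.
So Al makes up 26.982/272.367 = 0.0991 of the mass, i.e. 9.91%.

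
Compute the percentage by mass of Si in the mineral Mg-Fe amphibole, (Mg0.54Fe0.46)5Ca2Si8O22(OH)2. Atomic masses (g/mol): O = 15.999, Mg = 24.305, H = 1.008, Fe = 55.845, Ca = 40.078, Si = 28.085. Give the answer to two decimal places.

25.39 mass %

Molar mass of (Mg0.54Fe0.46)5Ca2Si8O22(OH)2: 2.70*24.305 + 2.30*55.845 + 2*40.078 + 8*28.085 + 24*15.999 + 2*1.008 = 884.895 g/mol.
Mass of Si per formula unit: 8 × 28.085 = 224.680 g.
Weight fraction Si = 224.680 / 884.895 = 0.2539.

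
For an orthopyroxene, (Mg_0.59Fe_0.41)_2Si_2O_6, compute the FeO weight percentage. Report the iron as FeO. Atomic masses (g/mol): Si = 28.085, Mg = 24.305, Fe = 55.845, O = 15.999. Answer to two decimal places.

25.99 wt%

Formula mass = 226.637 g/mol.
0.82 Fe → 0.8200 mol FeO per formula unit; M(FeO) = 71.844, so FeO mass = 58.912 g.
58.912/226.637 × 100 = 25.99 wt%.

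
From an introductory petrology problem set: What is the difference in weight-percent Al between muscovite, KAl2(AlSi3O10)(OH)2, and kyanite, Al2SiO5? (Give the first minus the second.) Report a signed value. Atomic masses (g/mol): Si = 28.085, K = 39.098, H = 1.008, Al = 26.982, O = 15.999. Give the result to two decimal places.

Al in KAl2(AlSi3O10)(OH)2: molar mass 398.303 g/mol; 3×26.982 = 80.946 g → 20.32 wt%.
Al in Al2SiO5: molar mass 162.044 g/mol; 2×26.982 = 53.964 g → 33.30 wt%.
Difference = 20.32 − 33.30 = -12.98 percentage points.

-12.98 percentage points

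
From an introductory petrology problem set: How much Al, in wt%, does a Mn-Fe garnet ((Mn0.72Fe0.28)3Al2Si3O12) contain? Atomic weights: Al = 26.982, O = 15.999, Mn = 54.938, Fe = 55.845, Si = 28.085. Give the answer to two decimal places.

Molar mass of (Mn0.72Fe0.28)3Al2Si3O12: 2.16×54.938 + 0.84×55.845 + 2×26.982 + 3×28.085 + 12×15.999 = 495.783 g/mol.
Mass of Al per formula unit: 2 × 26.982 = 53.964 g.
Weight fraction Al = 53.964 / 495.783 = 0.1088.

10.88 wt%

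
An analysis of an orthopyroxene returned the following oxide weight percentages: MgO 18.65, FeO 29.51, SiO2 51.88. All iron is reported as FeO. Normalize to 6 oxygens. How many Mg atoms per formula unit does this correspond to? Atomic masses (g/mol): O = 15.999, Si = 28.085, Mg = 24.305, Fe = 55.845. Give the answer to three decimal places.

1.068 Mg apfu

18.65 wt% MgO ÷ 40.304 g/mol = 0.46273 mol, giving 0.46273 Mg and 0.46273 O.
29.51 wt% FeO ÷ 71.844 g/mol = 0.41075 mol, giving 0.41075 Fe and 0.41075 O.
51.88 wt% SiO2 ÷ 60.083 g/mol = 0.86347 mol, giving 0.86347 Si and 1.72694 O.
Oxygen sums to 2.60042; scaling by 6/2.60042 = 2.30732 puts the formula on 6 O.
Mg: 0.46273 × 2.30732 = 1.068 atoms per formula unit.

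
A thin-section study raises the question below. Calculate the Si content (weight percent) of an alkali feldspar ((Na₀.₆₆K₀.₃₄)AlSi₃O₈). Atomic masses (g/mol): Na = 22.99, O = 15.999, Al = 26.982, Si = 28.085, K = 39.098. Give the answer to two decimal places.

Molar mass of (Na₀.₆₆K₀.₃₄)AlSi₃O₈: 0.66·22.99 + 0.34·39.098 + 1·26.982 + 3·28.085 + 8·15.999 = 267.696 g/mol.
Mass of Si per formula unit: 3 × 28.085 = 84.255 g.
Weight fraction Si = 84.255 / 267.696 = 0.3147.

31.47 weight percent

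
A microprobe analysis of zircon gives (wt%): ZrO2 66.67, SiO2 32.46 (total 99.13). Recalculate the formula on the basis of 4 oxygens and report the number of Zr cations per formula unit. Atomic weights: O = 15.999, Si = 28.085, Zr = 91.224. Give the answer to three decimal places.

66.67 wt% ZrO2 ÷ 123.222 g/mol = 0.54106 mol, giving 0.54106 Zr and 1.08212 O.
32.46 wt% SiO2 ÷ 60.083 g/mol = 0.54025 mol, giving 0.54025 Si and 1.08050 O.
Oxygen sums to 2.16262; scaling by 4/2.16262 = 1.84961 puts the formula on 4 O.
Zr: 0.54106 × 1.84961 = 1.001 atoms per formula unit.

1.001 Zr apfu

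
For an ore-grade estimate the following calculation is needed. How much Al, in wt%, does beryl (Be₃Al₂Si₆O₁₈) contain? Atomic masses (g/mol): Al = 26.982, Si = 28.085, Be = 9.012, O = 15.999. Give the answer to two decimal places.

10.04 wt%

M(Be₃Al₂Si₆O₁₈) = 537.492 g/mol.
Al contributes 2 × 26.982 = 53.964 g per mole.
53.964/537.492 = 0.1004 → 10.04%.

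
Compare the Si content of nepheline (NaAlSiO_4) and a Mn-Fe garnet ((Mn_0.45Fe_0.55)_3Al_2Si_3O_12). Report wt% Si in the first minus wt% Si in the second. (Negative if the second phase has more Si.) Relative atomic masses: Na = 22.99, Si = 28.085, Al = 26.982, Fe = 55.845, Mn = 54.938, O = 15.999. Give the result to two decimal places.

Si in NaAlSiO_4: molar mass 142.053 g/mol; 1×28.085 = 28.085 g → 19.77 wt%.
Si in (Mn_0.45Fe_0.55)_3Al_2Si_3O_12: molar mass 496.518 g/mol; 3×28.085 = 84.255 g → 16.97 wt%.
Difference = 19.77 − 16.97 = 2.80 percentage points.

2.80 percentage points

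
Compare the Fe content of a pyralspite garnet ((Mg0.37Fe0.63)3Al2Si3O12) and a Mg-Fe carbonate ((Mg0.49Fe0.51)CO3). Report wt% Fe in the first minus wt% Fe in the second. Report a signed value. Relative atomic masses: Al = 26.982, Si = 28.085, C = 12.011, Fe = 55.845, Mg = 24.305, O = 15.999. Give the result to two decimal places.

First mineral: 105.547 g Fe in 462.733 g formula = 22.81 wt% Fe.
Second mineral: 28.481 g Fe in 100.398 g formula = 28.37 wt% Fe.
22.81% − 28.37% gives a difference of -5.56 percentage points.

-5.56 percentage points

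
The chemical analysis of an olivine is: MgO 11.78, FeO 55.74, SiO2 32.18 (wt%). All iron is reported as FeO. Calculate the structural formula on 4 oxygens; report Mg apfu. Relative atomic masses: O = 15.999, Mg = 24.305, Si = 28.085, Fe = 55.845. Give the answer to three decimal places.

11.78 wt% MgO ÷ 40.304 g/mol = 0.29228 mol, giving 0.29228 Mg and 0.29228 O.
55.74 wt% FeO ÷ 71.844 g/mol = 0.77585 mol, giving 0.77585 Fe and 0.77585 O.
32.18 wt% SiO2 ÷ 60.083 g/mol = 0.53559 mol, giving 0.53559 Si and 1.07118 O.
Oxygen sums to 2.13931; scaling by 4/2.13931 = 1.86976 puts the formula on 4 O.
Mg: 0.29228 × 1.86976 = 0.546 atoms per formula unit.

0.546 Mg apfu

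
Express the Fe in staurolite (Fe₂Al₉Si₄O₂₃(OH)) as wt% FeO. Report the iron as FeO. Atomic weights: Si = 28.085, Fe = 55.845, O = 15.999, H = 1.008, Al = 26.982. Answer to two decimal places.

16.87 wt%

Formula mass = 851.852 g/mol.
2 Fe → 2.0000 mol FeO per formula unit; M(FeO) = 71.844, so FeO mass = 143.688 g.
143.688/851.852 × 100 = 16.87 wt%.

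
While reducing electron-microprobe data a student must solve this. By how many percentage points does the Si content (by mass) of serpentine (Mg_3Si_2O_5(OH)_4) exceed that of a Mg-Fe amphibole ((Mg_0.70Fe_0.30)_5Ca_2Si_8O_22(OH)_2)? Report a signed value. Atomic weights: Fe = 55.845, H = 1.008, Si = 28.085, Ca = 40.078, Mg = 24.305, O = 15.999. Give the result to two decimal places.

M(Mg_3Si_2O_5(OH)_4) = 277.108 g/mol, so wt% Si = 56.170/277.108 × 100 = 20.27%.
M((Mg_0.70Fe_0.30)_5Ca_2Si_8O_22(OH)_2) = 859.663 g/mol, so wt% Si = 224.680/859.663 × 100 = 26.14%.
20.27 − 26.14 = -5.87 pp.

-5.87 percentage points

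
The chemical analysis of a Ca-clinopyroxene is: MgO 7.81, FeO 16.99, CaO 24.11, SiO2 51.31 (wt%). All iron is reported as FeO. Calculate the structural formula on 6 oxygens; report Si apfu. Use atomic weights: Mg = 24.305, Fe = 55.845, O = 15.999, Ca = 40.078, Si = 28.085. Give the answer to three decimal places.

1.995 Si apfu

7.81 wt% MgO ÷ 40.304 g/mol = 0.19378 mol, giving 0.19378 Mg and 0.19378 O.
16.99 wt% FeO ÷ 71.844 g/mol = 0.23648 mol, giving 0.23648 Fe and 0.23648 O.
24.11 wt% CaO ÷ 56.077 g/mol = 0.42994 mol, giving 0.42994 Ca and 0.42994 O.
51.31 wt% SiO2 ÷ 60.083 g/mol = 0.85399 mol, giving 0.85399 Si and 1.70798 O.
Oxygen sums to 2.56818; scaling by 6/2.56818 = 2.33628 puts the formula on 6 O.
Si: 0.85399 × 2.33628 = 1.995 atoms per formula unit.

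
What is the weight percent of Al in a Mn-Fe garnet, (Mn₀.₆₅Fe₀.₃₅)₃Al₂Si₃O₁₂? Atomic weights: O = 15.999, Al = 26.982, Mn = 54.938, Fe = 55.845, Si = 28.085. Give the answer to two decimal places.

10.88 mass %

Formula mass = 1.95·54.938 + 1.05·55.845 + 2·26.982 + 3·28.085 + 12·15.999 = 495.973 g/mol, of which 53.964 g is Al.
So Al makes up 53.964/495.973 = 0.1088 of the mass, i.e. 10.88%.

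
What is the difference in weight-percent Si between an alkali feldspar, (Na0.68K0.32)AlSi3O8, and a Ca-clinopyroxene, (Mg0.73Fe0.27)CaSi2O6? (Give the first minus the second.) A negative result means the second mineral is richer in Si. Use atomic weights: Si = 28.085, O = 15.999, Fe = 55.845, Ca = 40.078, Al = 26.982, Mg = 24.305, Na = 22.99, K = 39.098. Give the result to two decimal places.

6.55 percentage points

M((Na0.68K0.32)AlSi3O8) = 267.374 g/mol, so wt% Si = 84.255/267.374 × 100 = 31.51%.
M((Mg0.73Fe0.27)CaSi2O6) = 225.063 g/mol, so wt% Si = 56.170/225.063 × 100 = 24.96%.
31.51 − 24.96 = 6.55 pp.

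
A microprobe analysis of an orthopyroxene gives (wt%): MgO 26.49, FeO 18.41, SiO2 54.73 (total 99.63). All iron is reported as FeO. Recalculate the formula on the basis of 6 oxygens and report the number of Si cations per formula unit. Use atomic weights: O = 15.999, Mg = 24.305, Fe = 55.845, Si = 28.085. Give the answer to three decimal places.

MgO (M=40.304): mol = 0.65725; Mg = 0.65725, O = 0.65725.
FeO (M=71.844): mol = 0.25625; Fe = 0.25625, O = 0.25625.
SiO2 (M=60.083): mol = 0.91091; Si = 0.91091, O = 1.82182.
ΣO = 2.73532; factor = 6/ΣO = 2.19353.
Si apfu = 0.91091 × 2.19353 = 1.998.

1.998 Si apfu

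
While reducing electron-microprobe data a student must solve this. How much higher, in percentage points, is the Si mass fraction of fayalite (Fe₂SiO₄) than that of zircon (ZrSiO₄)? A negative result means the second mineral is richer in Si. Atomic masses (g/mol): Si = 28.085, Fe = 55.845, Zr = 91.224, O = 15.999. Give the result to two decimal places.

-1.54 percentage points

First mineral: 28.085 g Si in 203.771 g formula = 13.78 wt% Si.
Second mineral: 28.085 g Si in 183.305 g formula = 15.32 wt% Si.
13.78% − 15.32% gives a difference of -1.54 percentage points.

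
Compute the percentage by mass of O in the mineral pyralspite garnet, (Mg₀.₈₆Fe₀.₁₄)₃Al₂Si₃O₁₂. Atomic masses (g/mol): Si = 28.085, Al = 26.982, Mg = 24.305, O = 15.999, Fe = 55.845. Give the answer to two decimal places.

Formula mass = 2.58×24.305 + 0.42×55.845 + 2×26.982 + 3×28.085 + 12×15.999 = 416.369 g/mol, of which 191.988 g is O.
So O makes up 191.988/416.369 = 0.4611 of the mass, i.e. 46.11%.

46.11 mass %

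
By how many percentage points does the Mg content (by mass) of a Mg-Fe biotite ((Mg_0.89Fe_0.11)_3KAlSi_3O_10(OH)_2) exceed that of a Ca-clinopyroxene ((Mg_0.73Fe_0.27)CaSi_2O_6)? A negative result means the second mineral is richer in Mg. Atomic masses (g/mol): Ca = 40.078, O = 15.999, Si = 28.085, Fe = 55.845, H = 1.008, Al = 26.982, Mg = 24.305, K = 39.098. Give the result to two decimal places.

M((Mg_0.89Fe_0.11)_3KAlSi_3O_10(OH)_2) = 427.662 g/mol, so wt% Mg = 64.894/427.662 × 100 = 15.17%.
M((Mg_0.73Fe_0.27)CaSi_2O_6) = 225.063 g/mol, so wt% Mg = 17.743/225.063 × 100 = 7.88%.
15.17 − 7.88 = 7.29 pp.

7.29 percentage points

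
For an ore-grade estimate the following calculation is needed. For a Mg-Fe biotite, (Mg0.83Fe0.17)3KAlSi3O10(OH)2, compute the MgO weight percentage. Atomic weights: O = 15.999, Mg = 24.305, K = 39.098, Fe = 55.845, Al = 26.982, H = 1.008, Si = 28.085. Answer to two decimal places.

M((Mg0.83Fe0.17)3KAlSi3O10(OH)2) = 433.339 g/mol; M(MgO) = 40.304 g/mol.
Moles MgO per formula unit = 2.49 Mg ÷ 1 = 2.4900.
MgO fraction = (2.4900 × 40.304) / 433.339 = 100.357/433.339 = 0.2316.

23.16 wt%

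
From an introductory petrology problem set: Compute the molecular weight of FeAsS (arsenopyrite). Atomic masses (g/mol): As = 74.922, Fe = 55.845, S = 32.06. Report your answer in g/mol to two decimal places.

162.83 g/mol

The formula mass is the sum 1×55.845 + 1×74.922 + 1×32.06.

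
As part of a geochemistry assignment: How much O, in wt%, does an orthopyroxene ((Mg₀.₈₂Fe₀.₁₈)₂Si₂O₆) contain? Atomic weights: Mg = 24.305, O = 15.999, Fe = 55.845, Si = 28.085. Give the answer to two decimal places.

M((Mg₀.₈₂Fe₀.₁₈)₂Si₂O₆) = 212.128 g/mol.
O contributes 6 × 15.999 = 95.994 g per mole.
95.994/212.128 = 0.4525 → 45.25%.

45.25 wt%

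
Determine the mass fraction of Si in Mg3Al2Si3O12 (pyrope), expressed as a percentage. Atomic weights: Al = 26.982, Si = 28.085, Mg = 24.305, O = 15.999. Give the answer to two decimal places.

Molar mass of Mg3Al2Si3O12: 3×24.305 + 2×26.982 + 3×28.085 + 12×15.999 = 403.122 g/mol.
Mass of Si per formula unit: 3 × 28.085 = 84.255 g.
Weight fraction Si = 84.255 / 403.122 = 0.2090.

20.90 wt%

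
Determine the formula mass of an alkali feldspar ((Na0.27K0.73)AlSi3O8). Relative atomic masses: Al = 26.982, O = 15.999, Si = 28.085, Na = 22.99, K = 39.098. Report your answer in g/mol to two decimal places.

273.98 g/mol

The formula mass is the sum 0.27(22.99) + 0.73(39.098) + 1(26.982) + 3(28.085) + 8(15.999).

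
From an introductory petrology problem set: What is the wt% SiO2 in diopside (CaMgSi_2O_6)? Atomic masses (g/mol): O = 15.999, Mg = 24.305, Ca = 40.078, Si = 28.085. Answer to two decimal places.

55.49 wt%

Formula mass = 216.547 g/mol.
2 Si → 2.0000 mol SiO2 per formula unit; M(SiO2) = 60.083, so SiO2 mass = 120.166 g.
120.166/216.547 × 100 = 55.49 wt%.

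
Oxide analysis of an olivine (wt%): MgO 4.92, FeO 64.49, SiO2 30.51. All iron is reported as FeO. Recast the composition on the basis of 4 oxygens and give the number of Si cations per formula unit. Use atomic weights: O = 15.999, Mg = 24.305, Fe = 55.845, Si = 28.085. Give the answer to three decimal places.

MgO: 4.92/40.304 = 0.12207 mol → 0.12207 mol Mg, 0.12207 mol O.
FeO: 64.49/71.844 = 0.89764 mol → 0.89764 mol Fe, 0.89764 mol O.
SiO2: 30.51/60.083 = 0.50780 mol → 0.50780 mol Si, 1.01560 mol O.
Total oxygen = 2.03531 mol. Normalization factor = 4/2.03531 = 1.96530.
Si per 4 O = 0.50780 × 1.96530 = 0.998.

0.998 Si apfu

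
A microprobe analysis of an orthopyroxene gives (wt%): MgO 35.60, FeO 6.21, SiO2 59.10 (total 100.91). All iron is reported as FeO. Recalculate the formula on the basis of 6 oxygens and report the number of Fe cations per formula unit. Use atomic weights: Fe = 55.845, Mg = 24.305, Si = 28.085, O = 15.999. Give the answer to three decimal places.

0.177 Fe apfu

MgO: 35.60/40.304 = 0.88329 mol → 0.88329 mol Mg, 0.88329 mol O.
FeO: 6.21/71.844 = 0.08644 mol → 0.08644 mol Fe, 0.08644 mol O.
SiO2: 59.10/60.083 = 0.98364 mol → 0.98364 mol Si, 1.96728 mol O.
Total oxygen = 2.93701 mol. Normalization factor = 6/2.93701 = 2.04289.
Fe per 6 O = 0.08644 × 2.04289 = 0.177.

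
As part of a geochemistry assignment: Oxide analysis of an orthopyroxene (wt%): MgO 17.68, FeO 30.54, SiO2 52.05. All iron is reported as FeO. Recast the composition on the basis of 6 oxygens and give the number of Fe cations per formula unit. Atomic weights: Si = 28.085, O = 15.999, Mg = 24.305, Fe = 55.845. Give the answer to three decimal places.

0.982 Fe apfu

MgO (M=40.304): mol = 0.43867; Mg = 0.43867, O = 0.43867.
FeO (M=71.844): mol = 0.42509; Fe = 0.42509, O = 0.42509.
SiO2 (M=60.083): mol = 0.86630; Si = 0.86630, O = 1.73260.
ΣO = 2.59636; factor = 6/ΣO = 2.31093.
Fe apfu = 0.42509 × 2.31093 = 0.982.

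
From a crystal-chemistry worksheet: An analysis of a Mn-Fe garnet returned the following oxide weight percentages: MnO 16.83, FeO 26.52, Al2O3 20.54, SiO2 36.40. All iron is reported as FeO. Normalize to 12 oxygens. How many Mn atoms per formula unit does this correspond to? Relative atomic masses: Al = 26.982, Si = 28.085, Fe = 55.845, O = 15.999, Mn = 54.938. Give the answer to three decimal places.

16.83 wt% MnO ÷ 70.937 g/mol = 0.23725 mol, giving 0.23725 Mn and 0.23725 O.
26.52 wt% FeO ÷ 71.844 g/mol = 0.36913 mol, giving 0.36913 Fe and 0.36913 O.
20.54 wt% Al2O3 ÷ 101.961 g/mol = 0.20145 mol, giving 0.40290 Al and 0.60435 O.
36.40 wt% SiO2 ÷ 60.083 g/mol = 0.60583 mol, giving 0.60583 Si and 1.21166 O.
Oxygen sums to 2.42239; scaling by 12/2.42239 = 4.95379 puts the formula on 12 O.
Mn: 0.23725 × 4.95379 = 1.175 atoms per formula unit.

1.175 Mn apfu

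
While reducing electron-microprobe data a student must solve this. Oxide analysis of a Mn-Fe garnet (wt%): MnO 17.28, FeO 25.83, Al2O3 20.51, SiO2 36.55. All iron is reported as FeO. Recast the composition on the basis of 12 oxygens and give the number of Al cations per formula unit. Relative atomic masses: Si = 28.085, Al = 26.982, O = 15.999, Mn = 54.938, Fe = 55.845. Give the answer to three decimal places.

MnO (M=70.937): mol = 0.24360; Mn = 0.24360, O = 0.24360.
FeO (M=71.844): mol = 0.35953; Fe = 0.35953, O = 0.35953.
Al2O3 (M=101.961): mol = 0.20116; Al = 0.40232, O = 0.60348.
SiO2 (M=60.083): mol = 0.60833; Si = 0.60833, O = 1.21666.
ΣO = 2.42327; factor = 12/ΣO = 4.95199.
Al apfu = 0.40232 × 4.95199 = 1.992.

1.992 Al apfu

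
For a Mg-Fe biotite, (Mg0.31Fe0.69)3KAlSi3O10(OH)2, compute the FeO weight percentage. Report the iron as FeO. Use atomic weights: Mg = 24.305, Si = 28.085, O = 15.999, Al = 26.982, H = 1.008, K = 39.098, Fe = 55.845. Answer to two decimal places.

30.82 wt%

M((Mg0.31Fe0.69)3KAlSi3O10(OH)2) = 482.542 g/mol; M(FeO) = 71.844 g/mol.
Moles FeO per formula unit = 2.07 Fe ÷ 1 = 2.0700.
FeO fraction = (2.0700 × 71.844) / 482.542 = 148.717/482.542 = 0.3082.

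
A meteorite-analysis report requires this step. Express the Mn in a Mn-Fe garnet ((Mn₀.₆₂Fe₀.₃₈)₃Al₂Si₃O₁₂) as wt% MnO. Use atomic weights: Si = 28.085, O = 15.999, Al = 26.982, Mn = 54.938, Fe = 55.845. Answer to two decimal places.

26.60 wt%

Formula mass = 496.055 g/mol.
1.86 Mn → 1.8600 mol MnO per formula unit; M(MnO) = 70.937, so MnO mass = 131.943 g.
131.943/496.055 × 100 = 26.60 wt%.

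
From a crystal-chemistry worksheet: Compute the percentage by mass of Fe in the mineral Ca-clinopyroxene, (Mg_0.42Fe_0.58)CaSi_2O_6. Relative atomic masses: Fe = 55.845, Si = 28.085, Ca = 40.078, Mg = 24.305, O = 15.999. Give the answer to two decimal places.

Formula mass = 0.42×24.305 + 0.58×55.845 + 1×40.078 + 2×28.085 + 6×15.999 = 234.840 g/mol, of which 32.390 g is Fe.
So Fe makes up 32.390/234.840 = 0.1379 of the mass, i.e. 13.79%.

13.79 mass %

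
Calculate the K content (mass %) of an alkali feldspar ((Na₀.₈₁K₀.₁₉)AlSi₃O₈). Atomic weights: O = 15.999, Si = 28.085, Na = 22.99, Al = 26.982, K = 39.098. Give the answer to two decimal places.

Formula mass = 0.81·22.99 + 0.19·39.098 + 1·26.982 + 3·28.085 + 8·15.999 = 265.280 g/mol, of which 7.429 g is K.
So K makes up 7.429/265.280 = 0.0280 of the mass, i.e. 2.80%.

2.80 mass %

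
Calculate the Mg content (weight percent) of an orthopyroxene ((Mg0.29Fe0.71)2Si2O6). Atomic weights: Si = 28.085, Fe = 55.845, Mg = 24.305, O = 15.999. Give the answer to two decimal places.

M((Mg0.29Fe0.71)2Si2O6) = 245.561 g/mol.
Mg contributes 0.58 × 24.305 = 14.097 g per mole.
14.097/245.561 = 0.0574 → 5.74%.

5.74 weight percent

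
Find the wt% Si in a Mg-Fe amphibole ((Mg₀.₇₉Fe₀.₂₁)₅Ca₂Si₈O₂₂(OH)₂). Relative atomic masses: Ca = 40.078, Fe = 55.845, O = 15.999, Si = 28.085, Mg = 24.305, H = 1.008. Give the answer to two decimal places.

26.57 weight percent

Formula mass = 3.95*24.305 + 1.05*55.845 + 2*40.078 + 8*28.085 + 24*15.999 + 2*1.008 = 845.470 g/mol, of which 224.680 g is Si.
So Si makes up 224.680/845.470 = 0.2657 of the mass, i.e. 26.57%.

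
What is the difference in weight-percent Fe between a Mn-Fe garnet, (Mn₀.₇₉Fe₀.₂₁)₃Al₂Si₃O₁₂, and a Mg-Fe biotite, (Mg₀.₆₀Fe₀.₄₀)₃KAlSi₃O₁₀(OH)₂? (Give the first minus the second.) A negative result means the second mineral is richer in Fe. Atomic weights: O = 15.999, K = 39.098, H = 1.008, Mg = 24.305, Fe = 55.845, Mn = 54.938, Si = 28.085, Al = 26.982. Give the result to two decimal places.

-7.63 percentage points

First mineral: 35.182 g Fe in 495.592 g formula = 7.10 wt% Fe.
Second mineral: 67.014 g Fe in 455.102 g formula = 14.73 wt% Fe.
7.10% − 14.73% gives a difference of -7.63 percentage points.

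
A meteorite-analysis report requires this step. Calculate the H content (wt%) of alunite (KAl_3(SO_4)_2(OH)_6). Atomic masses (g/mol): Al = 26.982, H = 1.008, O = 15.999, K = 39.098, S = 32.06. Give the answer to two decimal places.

1.46 wt%

Formula mass = 1×39.098 + 3×26.982 + 2×32.06 + 14×15.999 + 6×1.008 = 414.198 g/mol, of which 6.048 g is H.
So H makes up 6.048/414.198 = 0.0146 of the mass, i.e. 1.46%.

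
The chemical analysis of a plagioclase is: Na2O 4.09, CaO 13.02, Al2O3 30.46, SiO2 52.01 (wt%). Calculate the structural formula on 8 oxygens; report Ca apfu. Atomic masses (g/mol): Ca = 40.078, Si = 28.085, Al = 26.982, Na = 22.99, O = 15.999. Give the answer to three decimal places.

0.635 Ca apfu

Na2O: 4.09/61.979 = 0.06599 mol → 0.13198 mol Na, 0.06599 mol O.
CaO: 13.02/56.077 = 0.23218 mol → 0.23218 mol Ca, 0.23218 mol O.
Al2O3: 30.46/101.961 = 0.29874 mol → 0.59748 mol Al, 0.89622 mol O.
SiO2: 52.01/60.083 = 0.86564 mol → 0.86564 mol Si, 1.73128 mol O.
Total oxygen = 2.92567 mol. Normalization factor = 8/2.92567 = 2.73442.
Ca per 8 O = 0.23218 × 2.73442 = 0.635.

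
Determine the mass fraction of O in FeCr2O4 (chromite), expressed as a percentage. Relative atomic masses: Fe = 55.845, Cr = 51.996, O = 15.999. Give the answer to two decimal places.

Formula mass = 1×55.845 + 2×51.996 + 4×15.999 = 223.833 g/mol, of which 63.996 g is O.
So O makes up 63.996/223.833 = 0.2859 of the mass, i.e. 28.59%.

28.59 weight percent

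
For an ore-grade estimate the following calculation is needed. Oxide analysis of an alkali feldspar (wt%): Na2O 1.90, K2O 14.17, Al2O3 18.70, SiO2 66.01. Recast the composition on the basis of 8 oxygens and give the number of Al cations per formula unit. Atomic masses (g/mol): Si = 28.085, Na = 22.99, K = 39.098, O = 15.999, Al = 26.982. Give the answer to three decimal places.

Na2O: 1.90/61.979 = 0.03066 mol → 0.06132 mol Na, 0.03066 mol O.
K2O: 14.17/94.195 = 0.15043 mol → 0.30086 mol K, 0.15043 mol O.
Al2O3: 18.70/101.961 = 0.18340 mol → 0.36680 mol Al, 0.55020 mol O.
SiO2: 66.01/60.083 = 1.09865 mol → 1.09865 mol Si, 2.19730 mol O.
Total oxygen = 2.92859 mol. Normalization factor = 8/2.92859 = 2.73169.
Al per 8 O = 0.36680 × 2.73169 = 1.002.

1.002 Al apfu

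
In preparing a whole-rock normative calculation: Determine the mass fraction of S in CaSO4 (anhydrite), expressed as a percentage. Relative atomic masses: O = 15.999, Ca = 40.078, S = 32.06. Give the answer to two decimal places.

23.55 mass %

M(CaSO4) = 136.134 g/mol.
S contributes 1 × 32.06 = 32.060 g per mole.
32.060/136.134 = 0.2355 → 23.55%.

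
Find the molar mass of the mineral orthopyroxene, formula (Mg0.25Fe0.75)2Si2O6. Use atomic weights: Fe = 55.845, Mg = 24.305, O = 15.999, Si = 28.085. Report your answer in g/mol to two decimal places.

248.08 g/mol

The formula mass is the sum 0.50*24.305 + 1.50*55.845 + 2*28.085 + 6*15.999.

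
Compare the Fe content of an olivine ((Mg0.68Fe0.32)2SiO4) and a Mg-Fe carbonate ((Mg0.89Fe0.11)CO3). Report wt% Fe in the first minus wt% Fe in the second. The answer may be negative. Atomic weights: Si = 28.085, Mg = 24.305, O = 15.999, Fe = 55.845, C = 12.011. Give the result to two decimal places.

Fe in (Mg0.68Fe0.32)2SiO4: molar mass 160.877 g/mol; 0.64×55.845 = 35.741 g → 22.22 wt%.
Fe in (Mg0.89Fe0.11)CO3: molar mass 87.782 g/mol; 0.11×55.845 = 6.143 g → 7.00 wt%.
Difference = 22.22 − 7.00 = 15.22 percentage points.

15.22 percentage points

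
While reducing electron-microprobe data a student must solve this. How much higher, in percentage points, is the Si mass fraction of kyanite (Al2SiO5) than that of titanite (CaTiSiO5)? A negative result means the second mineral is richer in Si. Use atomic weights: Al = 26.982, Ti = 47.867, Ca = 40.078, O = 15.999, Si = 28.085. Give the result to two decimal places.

3.00 percentage points

Si in Al2SiO5: molar mass 162.044 g/mol; 1×28.085 = 28.085 g → 17.33 wt%.
Si in CaTiSiO5: molar mass 196.025 g/mol; 1×28.085 = 28.085 g → 14.33 wt%.
Difference = 17.33 − 14.33 = 3.00 percentage points.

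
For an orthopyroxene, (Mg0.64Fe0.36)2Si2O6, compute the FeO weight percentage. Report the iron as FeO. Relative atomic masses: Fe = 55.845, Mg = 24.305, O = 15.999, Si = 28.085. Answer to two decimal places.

Formula mass = 223.483 g/mol.
0.72 Fe → 0.7200 mol FeO per formula unit; M(FeO) = 71.844, so FeO mass = 51.728 g.
51.728/223.483 × 100 = 23.15 wt%.

23.15 wt%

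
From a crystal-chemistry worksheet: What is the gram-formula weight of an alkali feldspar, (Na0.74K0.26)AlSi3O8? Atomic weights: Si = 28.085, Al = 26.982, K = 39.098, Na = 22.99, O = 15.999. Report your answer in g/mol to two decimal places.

Na: 0.74 × 22.99 = 17.0126
K: 0.26 × 39.098 = 10.1655
Al: 1 × 26.982 = 26.9820
Si: 3 × 28.085 = 84.2550
O: 8 × 15.999 = 127.9920
Summing the contributions gives the formula mass.

266.41 g/mol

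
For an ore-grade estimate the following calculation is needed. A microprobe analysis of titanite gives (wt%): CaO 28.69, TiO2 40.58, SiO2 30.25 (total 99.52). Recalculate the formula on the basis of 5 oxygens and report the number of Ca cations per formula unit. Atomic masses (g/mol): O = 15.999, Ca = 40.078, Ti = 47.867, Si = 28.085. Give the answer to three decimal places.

1.009 Ca apfu

CaO (M=56.077): mol = 0.51162; Ca = 0.51162, O = 0.51162.
TiO2 (M=79.865): mol = 0.50811; Ti = 0.50811, O = 1.01622.
SiO2 (M=60.083): mol = 0.50347; Si = 0.50347, O = 1.00694.
ΣO = 2.53478; factor = 5/ΣO = 1.97256.
Ca apfu = 0.51162 × 1.97256 = 1.009.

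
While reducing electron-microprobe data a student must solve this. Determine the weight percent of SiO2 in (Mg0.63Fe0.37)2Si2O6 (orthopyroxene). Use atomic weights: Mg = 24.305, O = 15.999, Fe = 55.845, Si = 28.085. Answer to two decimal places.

53.62 wt%

Molar mass of (Mg0.63Fe0.37)2Si2O6 = 1.26·24.305 + 0.74·55.845 + 2·28.085 + 6·15.999 = 224.114 g/mol.
Each formula unit contains 2 Si, equivalent to 2/1 = 2.0000 mol SiO2.
M(SiO2) = 1×28.085 + 2×15.999 = 60.083 g/mol.
Mass of SiO2 per formula unit = 2.0000 × 60.083 = 120.166 g.
SiO2 wt% = 120.166 / 224.114 × 100 = 53.62%.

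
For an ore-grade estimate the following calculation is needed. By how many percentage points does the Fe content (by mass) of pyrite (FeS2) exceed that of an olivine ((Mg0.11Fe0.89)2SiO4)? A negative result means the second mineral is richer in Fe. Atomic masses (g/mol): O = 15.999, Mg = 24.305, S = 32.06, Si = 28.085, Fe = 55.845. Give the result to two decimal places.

First mineral: 55.845 g Fe in 119.965 g formula = 46.55 wt% Fe.
Second mineral: 99.404 g Fe in 196.832 g formula = 50.50 wt% Fe.
46.55% − 50.50% gives a difference of -3.95 percentage points.

-3.95 percentage points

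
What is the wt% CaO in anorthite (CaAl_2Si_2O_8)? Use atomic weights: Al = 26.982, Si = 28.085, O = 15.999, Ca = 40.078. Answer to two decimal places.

20.16 wt%

M(CaAl_2Si_2O_8) = 278.204 g/mol; M(CaO) = 56.077 g/mol.
Moles CaO per formula unit = 1 Ca ÷ 1 = 1.0000.
CaO fraction = (1.0000 × 56.077) / 278.204 = 56.077/278.204 = 0.2016.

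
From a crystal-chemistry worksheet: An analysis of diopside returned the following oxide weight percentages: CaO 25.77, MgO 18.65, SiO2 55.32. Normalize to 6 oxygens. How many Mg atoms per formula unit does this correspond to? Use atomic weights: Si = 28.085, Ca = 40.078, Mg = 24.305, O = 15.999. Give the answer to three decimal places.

CaO: 25.77/56.077 = 0.45955 mol → 0.45955 mol Ca, 0.45955 mol O.
MgO: 18.65/40.304 = 0.46273 mol → 0.46273 mol Mg, 0.46273 mol O.
SiO2: 55.32/60.083 = 0.92073 mol → 0.92073 mol Si, 1.84146 mol O.
Total oxygen = 2.76374 mol. Normalization factor = 6/2.76374 = 2.17097.
Mg per 6 O = 0.46273 × 2.17097 = 1.005.

1.005 Mg apfu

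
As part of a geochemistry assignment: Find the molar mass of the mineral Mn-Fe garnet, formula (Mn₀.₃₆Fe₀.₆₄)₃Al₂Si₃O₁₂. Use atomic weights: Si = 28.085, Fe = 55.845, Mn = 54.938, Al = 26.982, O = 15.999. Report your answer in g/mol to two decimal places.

M = 1.08(54.938) + 1.92(55.845) + 2(26.982) + 3(28.085) + 12(15.999)

496.76 g/mol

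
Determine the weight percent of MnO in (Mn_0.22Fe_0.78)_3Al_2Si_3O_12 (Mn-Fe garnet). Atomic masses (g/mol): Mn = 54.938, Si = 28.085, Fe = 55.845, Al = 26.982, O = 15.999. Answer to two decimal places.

Molar mass of (Mn_0.22Fe_0.78)_3Al_2Si_3O_12 = 0.66×54.938 + 2.34×55.845 + 2×26.982 + 3×28.085 + 12×15.999 = 497.143 g/mol.
Each formula unit contains 0.66 Mn, equivalent to 0.66/1 = 0.6600 mol MnO.
M(MnO) = 1×54.938 + 1×15.999 = 70.937 g/mol.
Mass of MnO per formula unit = 0.6600 × 70.937 = 46.818 g.
MnO wt% = 46.818 / 497.143 × 100 = 9.42%.

9.42 wt%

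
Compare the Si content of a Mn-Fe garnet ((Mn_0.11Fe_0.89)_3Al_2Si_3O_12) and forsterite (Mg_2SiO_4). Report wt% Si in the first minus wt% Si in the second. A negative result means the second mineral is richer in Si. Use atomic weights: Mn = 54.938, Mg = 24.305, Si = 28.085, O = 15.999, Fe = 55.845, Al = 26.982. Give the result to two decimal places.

Si in (Mn_0.11Fe_0.89)_3Al_2Si_3O_12: molar mass 497.443 g/mol; 3×28.085 = 84.255 g → 16.94 wt%.
Si in Mg_2SiO_4: molar mass 140.691 g/mol; 1×28.085 = 28.085 g → 19.96 wt%.
Difference = 16.94 − 19.96 = -3.02 percentage points.

-3.02 percentage points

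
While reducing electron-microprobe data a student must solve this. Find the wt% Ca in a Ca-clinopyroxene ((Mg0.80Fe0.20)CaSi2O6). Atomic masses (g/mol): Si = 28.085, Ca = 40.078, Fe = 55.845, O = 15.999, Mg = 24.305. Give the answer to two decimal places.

17.98 wt%

Formula mass = 0.80·24.305 + 0.20·55.845 + 1·40.078 + 2·28.085 + 6·15.999 = 222.855 g/mol, of which 40.078 g is Ca.
So Ca makes up 40.078/222.855 = 0.1798 of the mass, i.e. 17.98%.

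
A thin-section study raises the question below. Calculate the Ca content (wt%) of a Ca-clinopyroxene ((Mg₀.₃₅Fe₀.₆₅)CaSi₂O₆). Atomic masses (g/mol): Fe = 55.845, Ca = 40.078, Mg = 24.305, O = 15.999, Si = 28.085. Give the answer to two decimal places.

M((Mg₀.₃₅Fe₀.₆₅)CaSi₂O₆) = 237.048 g/mol.
Ca contributes 1 × 40.078 = 40.078 g per mole.
40.078/237.048 = 0.1691 → 16.91%.

16.91 wt%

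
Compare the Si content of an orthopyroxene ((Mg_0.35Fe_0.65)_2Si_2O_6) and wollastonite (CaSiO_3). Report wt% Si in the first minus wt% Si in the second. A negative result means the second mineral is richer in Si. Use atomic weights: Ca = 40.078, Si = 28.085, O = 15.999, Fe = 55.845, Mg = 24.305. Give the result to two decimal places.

First mineral: 56.170 g Si in 241.776 g formula = 23.23 wt% Si.
Second mineral: 28.085 g Si in 116.160 g formula = 24.18 wt% Si.
23.23% − 24.18% gives a difference of -0.95 percentage points.

-0.95 percentage points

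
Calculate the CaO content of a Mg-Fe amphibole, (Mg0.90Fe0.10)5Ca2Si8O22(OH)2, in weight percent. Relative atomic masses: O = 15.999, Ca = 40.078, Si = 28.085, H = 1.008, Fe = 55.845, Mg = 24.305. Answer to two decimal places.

Molar mass of (Mg0.90Fe0.10)5Ca2Si8O22(OH)2 = 4.50·24.305 + 0.50·55.845 + 2·40.078 + 8·28.085 + 24·15.999 + 2·1.008 = 828.123 g/mol.
Each formula unit contains 2 Ca, equivalent to 2/1 = 2.0000 mol CaO.
M(CaO) = 1×40.078 + 1×15.999 = 56.077 g/mol.
Mass of CaO per formula unit = 2.0000 × 56.077 = 112.154 g.
CaO wt% = 112.154 / 828.123 × 100 = 13.54%.

13.54 wt%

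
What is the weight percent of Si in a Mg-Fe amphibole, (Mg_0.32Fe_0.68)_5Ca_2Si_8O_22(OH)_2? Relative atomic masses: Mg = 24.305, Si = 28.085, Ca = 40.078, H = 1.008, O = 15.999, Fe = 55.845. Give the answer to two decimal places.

24.43 weight percent

M((Mg_0.32Fe_0.68)_5Ca_2Si_8O_22(OH)_2) = 919.589 g/mol.
Si contributes 8 × 28.085 = 224.680 g per mole.
224.680/919.589 = 0.2443 → 24.43%.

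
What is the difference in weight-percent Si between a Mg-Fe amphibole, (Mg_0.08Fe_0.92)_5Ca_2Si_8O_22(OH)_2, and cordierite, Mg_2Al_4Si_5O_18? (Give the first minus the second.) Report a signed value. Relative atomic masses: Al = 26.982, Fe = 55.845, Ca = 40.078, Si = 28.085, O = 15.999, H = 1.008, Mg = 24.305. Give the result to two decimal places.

M((Mg_0.08Fe_0.92)_5Ca_2Si_8O_22(OH)_2) = 957.437 g/mol, so wt% Si = 224.680/957.437 × 100 = 23.47%.
M(Mg_2Al_4Si_5O_18) = 584.945 g/mol, so wt% Si = 140.425/584.945 × 100 = 24.01%.
23.47 − 24.01 = -0.54 pp.

-0.54 percentage points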